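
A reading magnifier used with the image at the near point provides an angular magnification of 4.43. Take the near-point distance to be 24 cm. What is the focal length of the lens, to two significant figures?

For the image at the near point, M = 1 + D/f.
f = D/(M - 1) = 24/(4.43 - 1) = 6.997 cm.

7.0 cm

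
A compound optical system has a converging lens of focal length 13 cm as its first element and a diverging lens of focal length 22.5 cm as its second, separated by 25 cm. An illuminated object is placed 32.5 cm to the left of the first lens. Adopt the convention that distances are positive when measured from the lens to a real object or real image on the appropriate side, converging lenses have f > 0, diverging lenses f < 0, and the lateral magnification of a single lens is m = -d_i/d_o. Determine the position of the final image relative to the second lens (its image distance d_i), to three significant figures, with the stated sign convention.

Applying the thin-lens equation to the first lens, 1/13 = 1/32.5 + 1/d_i1, which gives d_i1 = 21.667 cm.
That image sits 3.333 cm in front of the second lens, so d_o2 = 3.333 cm.
Applying the thin-lens equation again with f_2 = -22.5 cm and d_o2 = 3.333 cm gives d_i2 = -2.903 cm.

-2.90 cm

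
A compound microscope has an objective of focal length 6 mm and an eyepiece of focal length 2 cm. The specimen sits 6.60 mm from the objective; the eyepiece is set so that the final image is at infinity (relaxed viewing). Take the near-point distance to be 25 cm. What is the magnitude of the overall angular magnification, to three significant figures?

Convert to cm: f_obj = 6 mm = 0.6 cm; d_o = 6.60 mm = 0.66 cm.
Objective: 1/d_i = 1/f_obj - 1/d_o = 1/0.6 - 1/0.66 = 0.15152 cm^-1, so d_i = 6.600 cm.
m_obj = -d_i/d_o = -6.600/0.66 = -10.000.
Eyepiece angular magnification (image at infinity): M_eye = D/f_e = 25/2 = 12.500.
Overall M = m_obj x M_eye = (-10.000)(12.500) = -125.00.
|M| = 125.00.

125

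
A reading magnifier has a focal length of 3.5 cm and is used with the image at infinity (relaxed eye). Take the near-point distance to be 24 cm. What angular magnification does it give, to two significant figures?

M = D/f = 24/3.5 = 6.857.

6.9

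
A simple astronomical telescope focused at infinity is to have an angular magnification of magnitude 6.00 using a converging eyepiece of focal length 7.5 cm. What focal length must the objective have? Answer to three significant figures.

45.0 cm

|M| = f_obj/|f_eye|, so f_obj = |M| x |f_eye| = 6.0 x 7.5 = 45.000 cm.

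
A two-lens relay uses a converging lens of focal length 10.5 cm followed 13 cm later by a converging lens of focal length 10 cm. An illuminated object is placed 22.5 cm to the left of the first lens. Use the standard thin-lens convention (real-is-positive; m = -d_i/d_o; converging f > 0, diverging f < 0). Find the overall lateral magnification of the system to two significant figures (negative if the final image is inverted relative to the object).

-0.52

Lens 1: 1/d_i1 = 1/f_1 - 1/d_o1 = 1/10.5 - 1/22.5 = 0.05079 cm^-1, so d_i1 = 19.688 cm.
m_1 = -(19.688)/22.5 = -0.8750.
Since 19.688 cm > 13 cm, the first image lies past the second lens and serves as a virtual object: d_o2 = L - d_i1 = -6.688 cm.
Lens 2: 1/d_i2 = 1/f_2 - 1/d_o2 = 1/10 - 1/(-6.688) = 0.24953 cm^-1, so d_i2 = 4.007 cm.
m_2 = -(4.007)/(-6.688) = 0.5993.
Overall magnification: m = m_1 m_2 = -0.5243.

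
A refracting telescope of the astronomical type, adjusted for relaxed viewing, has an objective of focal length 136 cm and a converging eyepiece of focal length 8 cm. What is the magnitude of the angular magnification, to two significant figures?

17

|M| = f_obj/|f_eye| = 136/8 = 17.000.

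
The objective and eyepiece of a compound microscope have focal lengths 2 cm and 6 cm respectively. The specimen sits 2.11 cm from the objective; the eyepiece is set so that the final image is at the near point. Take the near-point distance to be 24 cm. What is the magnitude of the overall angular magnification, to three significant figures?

90.9

Objective: 1/d_i = 1/f_obj - 1/d_o = 1/2 - 1/2.11 = 0.02607 cm^-1, so d_i = 38.364 cm.
m_obj = -d_i/d_o = -38.364/2.11 = -18.182.
Eyepiece angular magnification (image at near point): M_eye = 1 + D/f_e = 1 + 24/6 = 5.000.
Overall M = m_obj x M_eye = (-18.182)(5.000) = -90.91.
|M| = 90.91.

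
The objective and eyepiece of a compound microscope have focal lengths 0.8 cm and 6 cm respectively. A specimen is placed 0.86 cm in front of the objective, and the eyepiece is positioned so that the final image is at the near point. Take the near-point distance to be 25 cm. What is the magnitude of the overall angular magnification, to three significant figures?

Objective: 1/d_i = 1/f_obj - 1/d_o = 1/0.8 - 1/0.86 = 0.08721 cm^-1, so d_i = 11.467 cm.
m_obj = -d_i/d_o = -11.467/0.86 = -13.333.
Eyepiece angular magnification (image at near point): M_eye = 1 + D/f_e = 1 + 25/6 = 5.167.
Overall M = m_obj x M_eye = (-13.333)(5.167) = -68.89.
|M| = 68.89.

68.9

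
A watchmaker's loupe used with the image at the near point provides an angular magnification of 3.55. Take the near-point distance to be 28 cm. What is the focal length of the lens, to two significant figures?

11 cm

For the image at the near point, M = 1 + D/f.
f = D/(M - 1) = 28/(3.55 - 1) = 10.980 cm.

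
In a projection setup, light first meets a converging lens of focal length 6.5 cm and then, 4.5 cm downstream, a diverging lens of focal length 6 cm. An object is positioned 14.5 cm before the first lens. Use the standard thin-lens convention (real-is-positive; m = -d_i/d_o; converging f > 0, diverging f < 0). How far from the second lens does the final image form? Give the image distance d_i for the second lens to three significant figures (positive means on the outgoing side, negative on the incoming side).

First lens: d_i1 = 1/(1/6.5 - 1/14.5) = 11.781 cm.
Since 11.781 cm > 4.5 cm, the first image lies past the second lens and serves as a virtual object: d_o2 = L - d_i1 = -7.281 cm.
Second lens: d_i2 = 1/(1/(-6) - 1/(-7.281)) = -34.098 cm.

-34.1 cm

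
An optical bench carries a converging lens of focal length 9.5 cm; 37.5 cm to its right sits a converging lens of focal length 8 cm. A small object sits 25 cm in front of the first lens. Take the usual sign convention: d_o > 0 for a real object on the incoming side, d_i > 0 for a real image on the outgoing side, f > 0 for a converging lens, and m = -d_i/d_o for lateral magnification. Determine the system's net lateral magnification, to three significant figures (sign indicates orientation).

0.346

Lens 1: 1/d_i1 = 1/f_1 - 1/d_o1 = 1/9.5 - 1/25 = 0.06526 cm^-1, so d_i1 = 15.323 cm.
m_1 = -(15.323)/25 = -0.6129.
The intermediate image is 15.323 cm to the right of lens 1, so d_o2 = L - d_i1 = 37.5 - 15.323 = 22.177 cm.
Lens 2: 1/d_i2 = 1/f_2 - 1/d_o2 = 1/8 - 1/(22.177) = 0.07991 cm^-1, so d_i2 = 12.514 cm.
m_2 = -(12.514)/(22.177) = -0.5643.
Total m = m_1 x m_2 = (-0.6129)(-0.5643) = 0.3458.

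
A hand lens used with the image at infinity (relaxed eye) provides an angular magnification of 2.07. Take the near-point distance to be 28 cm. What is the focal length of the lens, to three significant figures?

For the image at infinity, M = D/f.
f = D/M = 28/2.07 = 13.527 cm.

13.5 cm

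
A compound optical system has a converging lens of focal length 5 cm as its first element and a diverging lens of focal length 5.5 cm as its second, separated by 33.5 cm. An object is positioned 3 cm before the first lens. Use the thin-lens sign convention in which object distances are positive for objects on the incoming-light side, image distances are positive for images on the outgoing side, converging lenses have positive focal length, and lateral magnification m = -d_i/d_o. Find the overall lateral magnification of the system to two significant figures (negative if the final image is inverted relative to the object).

First lens: d_i1 = 1/(1/5 - 1/3) = -7.500 cm.
m_1 = -(-7.500)/3 = 2.5000.
The intermediate image is virtual, 7.500 cm to the left of lens 1, so d_o2 = L - d_i1 = 33.5 - (-7.500) = 41.000 cm.
Second lens: d_i2 = 1/(1/(-5.5) - 1/(41.000)) = -4.849 cm.
m_2 = -(-4.849)/(41.000) = 0.1183.
The system's lateral magnification is m_1 m_2 = (2.5000)(0.1183) = 0.2957.

0.30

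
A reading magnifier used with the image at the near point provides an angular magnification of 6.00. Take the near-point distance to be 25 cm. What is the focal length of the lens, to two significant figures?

5.0 cm

For the image at the near point, M = 1 + D/f.
f = D/(M - 1) = 25/(6.0 - 1) = 5.000 cm.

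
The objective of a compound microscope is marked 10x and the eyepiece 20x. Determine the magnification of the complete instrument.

200

The overall magnification of a compound microscope is the product of the objective and eyepiece magnifications:
M = M_obj x M_eye = 10 x 20 = 200.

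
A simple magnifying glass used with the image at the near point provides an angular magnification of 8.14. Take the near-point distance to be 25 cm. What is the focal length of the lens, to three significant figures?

For the image at the near point, M = 1 + D/f.
f = D/(M - 1) = 25/(8.14 - 1) = 3.501 cm.

3.50 cm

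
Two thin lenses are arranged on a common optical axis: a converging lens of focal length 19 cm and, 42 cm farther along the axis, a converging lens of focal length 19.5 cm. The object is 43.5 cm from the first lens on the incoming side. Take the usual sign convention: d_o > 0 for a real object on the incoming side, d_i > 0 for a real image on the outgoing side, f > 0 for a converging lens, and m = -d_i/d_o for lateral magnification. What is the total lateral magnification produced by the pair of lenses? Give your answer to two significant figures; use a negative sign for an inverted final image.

-1.3

Applying the thin-lens equation to the first lens, 1/19 = 1/43.5 + 1/d_i1, which gives d_i1 = 33.735 cm.
Its lateral magnification is m_1 = -d_i1/d_o1 = -(33.735)/43.5 = -0.7755.
That image sits 8.265 cm in front of the second lens, so d_o2 = 8.265 cm.
Applying the thin-lens equation again with f_2 = 19.5 cm and d_o2 = 8.265 cm gives d_i2 = -14.346 cm.
m_2 = -(-14.346)/(8.265) = 1.7357.
Total m = m_1 x m_2 = (-0.7755)(1.7357) = -1.3460.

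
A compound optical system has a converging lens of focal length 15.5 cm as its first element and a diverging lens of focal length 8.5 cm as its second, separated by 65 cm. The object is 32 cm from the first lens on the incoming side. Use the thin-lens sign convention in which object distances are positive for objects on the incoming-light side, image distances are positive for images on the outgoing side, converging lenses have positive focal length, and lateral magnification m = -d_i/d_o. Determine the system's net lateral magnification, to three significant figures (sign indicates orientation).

First lens: d_i1 = 1/(1/15.5 - 1/32) = 30.061 cm.
m_1 = -(30.061)/32 = -0.9394.
Object distance for lens 2: d_o2 = 65 - 30.061 = 34.939 cm.
Second lens: d_i2 = 1/(1/(-8.5) - 1/(34.939)) = -6.837 cm.
m_2 = -(-6.837)/(34.939) = 0.1957.
Overall magnification: m = m_1 m_2 = -0.1838.

-0.184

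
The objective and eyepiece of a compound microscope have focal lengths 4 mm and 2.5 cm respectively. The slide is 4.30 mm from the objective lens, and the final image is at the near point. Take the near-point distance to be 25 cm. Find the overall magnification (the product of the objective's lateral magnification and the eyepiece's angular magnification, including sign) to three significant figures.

Convert to cm: f_obj = 4 mm = 0.4 cm; d_o = 4.30 mm = 0.43 cm.
Objective: 1/d_i = 1/f_obj - 1/d_o = 1/0.4 - 1/0.43 = 0.17442 cm^-1, so d_i = 5.733 cm.
m_obj = -d_i/d_o = -5.733/0.43 = -13.333.
Eyepiece angular magnification (image at near point): M_eye = 1 + D/f_e = 1 + 25/2.5 = 11.000.
Overall M = m_obj x M_eye = (-13.333)(11.000) = -146.67.

-147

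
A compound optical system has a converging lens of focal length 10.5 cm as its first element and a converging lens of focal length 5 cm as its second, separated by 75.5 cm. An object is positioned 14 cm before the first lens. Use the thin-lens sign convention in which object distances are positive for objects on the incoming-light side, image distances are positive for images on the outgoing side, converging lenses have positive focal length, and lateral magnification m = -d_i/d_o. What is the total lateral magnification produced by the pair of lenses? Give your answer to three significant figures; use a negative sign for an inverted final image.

0.526

Applying the thin-lens equation to the first lens, 1/10.5 = 1/14 + 1/d_i1, which gives d_i1 = 42.000 cm.
Its lateral magnification is m_1 = -d_i1/d_o1 = -(42.000)/14 = -3.0000.
The intermediate image is 42.000 cm to the right of lens 1, so d_o2 = L - d_i1 = 75.5 - 42.000 = 33.500 cm.
Applying the thin-lens equation again with f_2 = 5 cm and d_o2 = 33.500 cm gives d_i2 = 5.877 cm.
m_2 = -(5.877)/(33.500) = -0.1754.
Overall magnification: m = m_1 m_2 = 0.5263.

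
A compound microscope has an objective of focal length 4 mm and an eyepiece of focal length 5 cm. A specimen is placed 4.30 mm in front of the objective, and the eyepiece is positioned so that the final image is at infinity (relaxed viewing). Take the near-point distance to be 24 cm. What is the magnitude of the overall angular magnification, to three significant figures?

64.0

Convert to cm: f_obj = 4 mm = 0.4 cm; d_o = 4.30 mm = 0.43 cm.
Objective: 1/d_i = 1/f_obj - 1/d_o = 1/0.4 - 1/0.43 = 0.17442 cm^-1, so d_i = 5.733 cm.
m_obj = -d_i/d_o = -5.733/0.43 = -13.333.
Eyepiece angular magnification (image at infinity): M_eye = D/f_e = 24/5 = 4.800.
Overall M = m_obj x M_eye = (-13.333)(4.800) = -64.00.
|M| = 64.00.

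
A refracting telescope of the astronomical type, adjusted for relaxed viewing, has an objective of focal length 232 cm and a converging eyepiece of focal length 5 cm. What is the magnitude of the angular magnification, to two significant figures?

|M| = f_obj/|f_eye| = 232/5 = 46.400.

46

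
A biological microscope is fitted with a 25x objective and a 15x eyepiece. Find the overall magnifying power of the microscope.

375

The overall magnification of a compound microscope is the product of the objective and eyepiece magnifications:
M = M_obj x M_eye = 25 x 15 = 375.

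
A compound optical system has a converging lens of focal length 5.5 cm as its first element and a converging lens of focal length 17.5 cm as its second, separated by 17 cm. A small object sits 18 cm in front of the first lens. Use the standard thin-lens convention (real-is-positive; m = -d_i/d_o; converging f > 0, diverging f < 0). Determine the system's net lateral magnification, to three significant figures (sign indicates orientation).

-0.914

Lens 1: 1/d_i1 = 1/f_1 - 1/d_o1 = 1/5.5 - 1/18 = 0.12626 cm^-1, so d_i1 = 7.920 cm.
m_1 = -(7.920)/18 = -0.4400.
The intermediate image is 7.920 cm to the right of lens 1, so d_o2 = L - d_i1 = 17 - 7.920 = 9.080 cm.
Lens 2: 1/d_i2 = 1/f_2 - 1/d_o2 = 1/17.5 - 1/(9.080) = -0.05299 cm^-1, so d_i2 = -18.872 cm.
m_2 = -(-18.872)/(9.080) = 2.0784.
Overall magnification: m = m_1 m_2 = -0.9145.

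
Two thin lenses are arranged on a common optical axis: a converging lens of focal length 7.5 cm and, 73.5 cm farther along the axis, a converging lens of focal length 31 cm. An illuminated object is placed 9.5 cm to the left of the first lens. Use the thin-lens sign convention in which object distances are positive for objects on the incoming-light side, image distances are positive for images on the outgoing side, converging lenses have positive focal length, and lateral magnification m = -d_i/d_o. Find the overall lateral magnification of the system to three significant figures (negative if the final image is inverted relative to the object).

Applying the thin-lens equation to the first lens, 1/7.5 = 1/9.5 + 1/d_i1, which gives d_i1 = 35.625 cm.
Its lateral magnification is m_1 = -d_i1/d_o1 = -(35.625)/9.5 = -3.7500.
That image sits 37.875 cm in front of the second lens, so d_o2 = 37.875 cm.
Applying the thin-lens equation again with f_2 = 31 cm and d_o2 = 37.875 cm gives d_i2 = 170.782 cm.
m_2 = -(170.782)/(37.875) = -4.5091.
Overall magnification: m = m_1 m_2 = 16.9091.

16.9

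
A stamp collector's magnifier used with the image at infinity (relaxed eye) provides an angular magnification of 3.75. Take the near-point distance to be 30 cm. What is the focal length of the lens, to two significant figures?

8.0 cm

For the image at infinity, M = D/f.
f = D/M = 30/3.75 = 8.000 cm.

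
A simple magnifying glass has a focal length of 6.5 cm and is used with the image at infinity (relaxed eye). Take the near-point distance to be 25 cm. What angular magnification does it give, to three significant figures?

M = D/f = 25/6.5 = 3.846.

3.85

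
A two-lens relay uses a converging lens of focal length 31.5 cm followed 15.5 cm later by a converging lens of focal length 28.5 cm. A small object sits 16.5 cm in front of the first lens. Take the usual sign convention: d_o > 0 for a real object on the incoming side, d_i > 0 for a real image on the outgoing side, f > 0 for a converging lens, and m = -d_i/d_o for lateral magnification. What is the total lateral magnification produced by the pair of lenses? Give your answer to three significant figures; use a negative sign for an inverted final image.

Lens 1: 1/d_i1 = 1/f_1 - 1/d_o1 = 1/31.5 - 1/16.5 = -0.02886 cm^-1, so d_i1 = -34.650 cm.
m_1 = -(-34.650)/16.5 = 2.1000.
With d_i1 < 0 the first image is virtual and lies on the object side; the object distance for lens 2 is d_o2 = 15.5 - (-34.650) = 50.150 cm.
Lens 2: 1/d_i2 = 1/f_2 - 1/d_o2 = 1/28.5 - 1/(50.150) = 0.01515 cm^-1, so d_i2 = 66.017 cm.
m_2 = -(66.017)/(50.150) = -1.3164.
The system's lateral magnification is m_1 m_2 = (2.1000)(-1.3164) = -2.7644.

-2.76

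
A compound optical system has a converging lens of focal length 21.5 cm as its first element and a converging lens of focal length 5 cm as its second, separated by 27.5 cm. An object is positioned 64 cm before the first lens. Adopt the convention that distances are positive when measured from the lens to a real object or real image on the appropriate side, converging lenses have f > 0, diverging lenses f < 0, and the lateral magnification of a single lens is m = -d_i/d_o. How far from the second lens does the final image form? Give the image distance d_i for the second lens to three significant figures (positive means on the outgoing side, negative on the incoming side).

Applying the thin-lens equation to the first lens, 1/21.5 = 1/64 + 1/d_i1, which gives d_i1 = 32.376 cm.
Since 32.376 cm > 27.5 cm, the first image lies past the second lens and serves as a virtual object: d_o2 = L - d_i1 = -4.876 cm.
Applying the thin-lens equation again with f_2 = 5 cm and d_o2 = -4.876 cm gives d_i2 = 2.469 cm.

2.47 cm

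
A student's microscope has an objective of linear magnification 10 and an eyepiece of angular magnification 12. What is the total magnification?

The overall magnification of a compound microscope is the product of the objective and eyepiece magnifications:
M = M_obj x M_eye = 10 x 12 = 120.

120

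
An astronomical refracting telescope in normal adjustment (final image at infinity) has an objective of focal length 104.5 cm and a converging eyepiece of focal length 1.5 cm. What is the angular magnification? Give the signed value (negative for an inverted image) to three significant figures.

M = -f_obj/f_eye = -104.5/(1.5) = -69.667.

-69.7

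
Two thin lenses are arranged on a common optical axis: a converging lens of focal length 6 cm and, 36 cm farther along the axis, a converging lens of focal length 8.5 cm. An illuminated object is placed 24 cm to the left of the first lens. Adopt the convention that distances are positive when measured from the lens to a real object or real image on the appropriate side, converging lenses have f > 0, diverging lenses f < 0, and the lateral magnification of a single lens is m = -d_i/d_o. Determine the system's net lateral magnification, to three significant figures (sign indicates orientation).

Applying the thin-lens equation to the first lens, 1/6 = 1/24 + 1/d_i1, which gives d_i1 = 8.000 cm.
Its lateral magnification is m_1 = -d_i1/d_o1 = -(8.000)/24 = -0.3333.
Object distance for lens 2: d_o2 = 36 - 8.000 = 28.000 cm.
Applying the thin-lens equation again with f_2 = 8.5 cm and d_o2 = 28.000 cm gives d_i2 = 12.205 cm.
m_2 = -(12.205)/(28.000) = -0.4359.
The system's lateral magnification is m_1 m_2 = (-0.3333)(-0.4359) = 0.1453.

0.145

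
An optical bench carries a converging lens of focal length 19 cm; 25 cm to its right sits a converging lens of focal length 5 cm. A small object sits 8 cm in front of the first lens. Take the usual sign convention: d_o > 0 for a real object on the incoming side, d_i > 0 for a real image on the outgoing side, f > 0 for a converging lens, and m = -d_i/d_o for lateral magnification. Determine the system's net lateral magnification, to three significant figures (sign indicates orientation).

-0.255

Applying the thin-lens equation to the first lens, 1/19 = 1/8 + 1/d_i1, which gives d_i1 = -13.818 cm.
Its lateral magnification is m_1 = -d_i1/d_o1 = -(-13.818)/8 = 1.7273.
The intermediate image is virtual, 13.818 cm to the left of lens 1, so d_o2 = L - d_i1 = 25 - (-13.818) = 38.818 cm.
Applying the thin-lens equation again with f_2 = 5 cm and d_o2 = 38.818 cm gives d_i2 = 5.739 cm.
m_2 = -(5.739)/(38.818) = -0.1478.
Overall magnification: m = m_1 m_2 = -0.2554.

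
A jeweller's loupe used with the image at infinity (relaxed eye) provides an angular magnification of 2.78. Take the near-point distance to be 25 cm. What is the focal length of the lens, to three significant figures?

For the image at infinity, M = D/f.
f = D/M = 25/2.78 = 8.993 cm.

8.99 cm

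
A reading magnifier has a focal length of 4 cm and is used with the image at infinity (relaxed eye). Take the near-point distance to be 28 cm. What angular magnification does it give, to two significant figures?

7.0

M = D/f = 28/4 = 7.000.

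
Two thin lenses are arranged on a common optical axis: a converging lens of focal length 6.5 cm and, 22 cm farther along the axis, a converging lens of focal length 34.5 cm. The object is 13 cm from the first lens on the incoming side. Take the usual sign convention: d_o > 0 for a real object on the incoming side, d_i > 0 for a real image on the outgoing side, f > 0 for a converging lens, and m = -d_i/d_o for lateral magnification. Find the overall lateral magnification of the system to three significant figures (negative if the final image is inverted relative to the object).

First lens: d_i1 = 1/(1/6.5 - 1/13) = 13.000 cm.
m_1 = -(13.000)/13 = -1.0000.
That image sits 9.000 cm in front of the second lens, so d_o2 = 9.000 cm.
Second lens: d_i2 = 1/(1/34.5 - 1/(9.000)) = -12.176 cm.
m_2 = -(-12.176)/(9.000) = 1.3529.
Overall magnification: m = m_1 m_2 = -1.3529.

-1.35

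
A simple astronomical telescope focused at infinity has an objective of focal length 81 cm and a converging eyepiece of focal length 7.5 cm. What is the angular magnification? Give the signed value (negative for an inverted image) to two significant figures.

M = -f_obj/f_eye = -81/(7.5) = -10.800.

-11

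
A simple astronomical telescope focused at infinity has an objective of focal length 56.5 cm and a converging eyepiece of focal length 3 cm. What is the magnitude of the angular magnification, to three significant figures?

18.8

|M| = f_obj/|f_eye| = 56.5/3 = 18.833.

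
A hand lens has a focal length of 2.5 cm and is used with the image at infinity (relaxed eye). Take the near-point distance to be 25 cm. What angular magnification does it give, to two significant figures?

M = D/f = 25/2.5 = 10.000.

10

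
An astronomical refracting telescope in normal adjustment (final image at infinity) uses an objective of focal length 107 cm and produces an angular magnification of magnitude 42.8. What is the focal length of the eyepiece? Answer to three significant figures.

|M| = f_obj/f_eye, so f_eye = f_obj/|M| = 107/42.8 = 2.500 cm.

2.50 cm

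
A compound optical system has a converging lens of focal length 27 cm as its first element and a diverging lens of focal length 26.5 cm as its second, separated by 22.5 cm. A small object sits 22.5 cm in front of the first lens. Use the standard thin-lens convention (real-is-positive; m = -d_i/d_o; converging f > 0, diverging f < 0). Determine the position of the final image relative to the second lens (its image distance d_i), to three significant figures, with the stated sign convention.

-22.7 cm

Lens 1: 1/d_i1 = 1/f_1 - 1/d_o1 = 1/27 - 1/22.5 = -0.00741 cm^-1, so d_i1 = -135.000 cm.
The intermediate image is virtual, 135.000 cm to the left of lens 1, so d_o2 = L - d_i1 = 22.5 - (-135.000) = 157.500 cm.
Lens 2: 1/d_i2 = 1/f_2 - 1/d_o2 = 1/(-26.5) - 1/(157.500) = -0.04409 cm^-1, so d_i2 = -22.683 cm.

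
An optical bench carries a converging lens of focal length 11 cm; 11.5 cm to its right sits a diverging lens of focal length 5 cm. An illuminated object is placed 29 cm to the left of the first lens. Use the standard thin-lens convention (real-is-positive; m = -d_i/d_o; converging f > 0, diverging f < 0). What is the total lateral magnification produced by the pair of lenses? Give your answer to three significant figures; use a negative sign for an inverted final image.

Lens 1: 1/d_i1 = 1/f_1 - 1/d_o1 = 1/11 - 1/29 = 0.05643 cm^-1, so d_i1 = 17.722 cm.
m_1 = -(17.722)/29 = -0.6111.
This image would form 17.722 cm past lens 1, i.e. 6.222 cm beyond lens 2, so it is a virtual object for lens 2: d_o2 = 11.5 - 17.722 = -6.222 cm.
Lens 2: 1/d_i2 = 1/f_2 - 1/d_o2 = 1/(-5) - 1/(-6.222) = -0.03929 cm^-1, so d_i2 = -25.455 cm.
m_2 = -(-25.455)/(-6.222) = -4.0909.
The system's lateral magnification is m_1 m_2 = (-0.6111)(-4.0909) = 2.5000.

2.50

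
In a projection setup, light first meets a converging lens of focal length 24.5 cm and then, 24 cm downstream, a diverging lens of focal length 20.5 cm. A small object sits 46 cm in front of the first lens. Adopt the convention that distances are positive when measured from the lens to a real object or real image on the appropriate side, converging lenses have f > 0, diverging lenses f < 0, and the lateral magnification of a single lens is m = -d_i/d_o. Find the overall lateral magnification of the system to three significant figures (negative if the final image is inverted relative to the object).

2.95

First lens: d_i1 = 1/(1/24.5 - 1/46) = 52.419 cm.
m_1 = -(52.419)/46 = -1.1395.
This image would form 52.419 cm past lens 1, i.e. 28.419 cm beyond lens 2, so it is a virtual object for lens 2: d_o2 = 24 - 52.419 = -28.419 cm.
Second lens: d_i2 = 1/(1/(-20.5) - 1/(-28.419)) = -73.571 cm.
m_2 = -(-73.571)/(-28.419) = -2.5888.
Total m = m_1 x m_2 = (-1.1395)(-2.5888) = 2.9501.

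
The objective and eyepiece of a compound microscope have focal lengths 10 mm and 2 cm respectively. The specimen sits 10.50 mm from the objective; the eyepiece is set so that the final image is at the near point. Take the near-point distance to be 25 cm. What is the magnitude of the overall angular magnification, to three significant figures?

Convert to cm: f_obj = 10 mm = 1 cm; d_o = 10.50 mm = 1.05 cm.
Objective: 1/d_i = 1/f_obj - 1/d_o = 1/1 - 1/1.05 = 0.04762 cm^-1, so d_i = 21.000 cm.
m_obj = -d_i/d_o = -21.000/1.05 = -20.000.
Eyepiece angular magnification (image at near point): M_eye = 1 + D/f_e = 1 + 25/2 = 13.500.
Overall M = m_obj x M_eye = (-20.000)(13.500) = -270.00.
|M| = 270.00.

270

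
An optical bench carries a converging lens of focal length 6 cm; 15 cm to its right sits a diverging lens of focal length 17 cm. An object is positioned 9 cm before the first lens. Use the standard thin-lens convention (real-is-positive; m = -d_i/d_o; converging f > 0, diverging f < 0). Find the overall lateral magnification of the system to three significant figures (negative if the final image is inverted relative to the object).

-2.43

Applying the thin-lens equation to the first lens, 1/6 = 1/9 + 1/d_i1, which gives d_i1 = 18.000 cm.
Its lateral magnification is m_1 = -d_i1/d_o1 = -(18.000)/9 = -2.0000.
This image would form 18.000 cm past lens 1, i.e. 3.000 cm beyond lens 2, so it is a virtual object for lens 2: d_o2 = 15 - 18.000 = -3.000 cm.
Applying the thin-lens equation again with f_2 = -17 cm and d_o2 = -3.000 cm gives d_i2 = 3.643 cm.
m_2 = -(3.643)/(-3.000) = 1.2143.
The system's lateral magnification is m_1 m_2 = (-2.0000)(1.2143) = -2.4286.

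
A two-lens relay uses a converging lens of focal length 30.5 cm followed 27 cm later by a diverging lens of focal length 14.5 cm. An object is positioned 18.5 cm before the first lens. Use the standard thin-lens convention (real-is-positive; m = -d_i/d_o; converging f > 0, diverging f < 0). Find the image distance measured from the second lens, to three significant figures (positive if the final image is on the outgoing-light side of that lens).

-12.1 cm

First lens: d_i1 = 1/(1/30.5 - 1/18.5) = -47.021 cm.
The intermediate image is virtual, 47.021 cm to the left of lens 1, so d_o2 = L - d_i1 = 27 - (-47.021) = 74.021 cm.
Second lens: d_i2 = 1/(1/(-14.5) - 1/(74.021)) = -12.125 cm.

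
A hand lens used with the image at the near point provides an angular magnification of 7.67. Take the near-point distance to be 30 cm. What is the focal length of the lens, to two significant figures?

For the image at the near point, M = 1 + D/f.
f = D/(M - 1) = 30/(7.67 - 1) = 4.498 cm.

4.5 cm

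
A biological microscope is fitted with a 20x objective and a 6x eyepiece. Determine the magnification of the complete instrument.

120

The overall magnification of a compound microscope is the product of the objective and eyepiece magnifications:
M = M_obj x M_eye = 20 x 6 = 120.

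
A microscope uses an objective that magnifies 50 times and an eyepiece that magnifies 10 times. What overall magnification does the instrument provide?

500

The overall magnification of a compound microscope is the product of the objective and eyepiece magnifications:
M = M_obj x M_eye = 50 x 10 = 500.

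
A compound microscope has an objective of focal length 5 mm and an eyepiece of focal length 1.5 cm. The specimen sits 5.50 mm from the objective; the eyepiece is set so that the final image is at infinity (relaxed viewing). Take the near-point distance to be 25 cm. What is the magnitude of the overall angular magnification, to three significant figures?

167

Convert to cm: f_obj = 5 mm = 0.5 cm; d_o = 5.50 mm = 0.55 cm.
Objective: 1/d_i = 1/f_obj - 1/d_o = 1/0.5 - 1/0.55 = 0.18182 cm^-1, so d_i = 5.500 cm.
m_obj = -d_i/d_o = -5.500/0.55 = -10.000.
Eyepiece angular magnification (image at infinity): M_eye = D/f_e = 25/1.5 = 16.667.
Overall M = m_obj x M_eye = (-10.000)(16.667) = -166.67.
|M| = 166.67.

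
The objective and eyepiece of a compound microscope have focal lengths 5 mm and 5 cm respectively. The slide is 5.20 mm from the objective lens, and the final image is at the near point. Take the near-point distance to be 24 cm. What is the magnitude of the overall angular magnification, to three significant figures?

145

Convert to cm: f_obj = 5 mm = 0.5 cm; d_o = 5.20 mm = 0.52 cm.
Objective: 1/d_i = 1/f_obj - 1/d_o = 1/0.5 - 1/0.52 = 0.07692 cm^-1, so d_i = 13.000 cm.
m_obj = -d_i/d_o = -13.000/0.52 = -25.000.
Eyepiece angular magnification (image at near point): M_eye = 1 + D/f_e = 1 + 24/5 = 5.800.
Overall M = m_obj x M_eye = (-25.000)(5.800) = -145.00.
|M| = 145.00.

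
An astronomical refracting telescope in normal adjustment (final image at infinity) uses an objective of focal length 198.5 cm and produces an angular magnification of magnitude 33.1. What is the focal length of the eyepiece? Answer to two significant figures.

6.0 cm

|M| = f_obj/f_eye, so f_eye = f_obj/|M| = 198.5/33.1 = 5.997 cm.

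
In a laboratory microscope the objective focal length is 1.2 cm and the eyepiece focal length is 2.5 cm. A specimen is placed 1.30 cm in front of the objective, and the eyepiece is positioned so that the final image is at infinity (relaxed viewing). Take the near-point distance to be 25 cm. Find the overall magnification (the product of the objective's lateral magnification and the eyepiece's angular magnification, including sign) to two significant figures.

Objective: 1/d_i = 1/f_obj - 1/d_o = 1/1.2 - 1/1.30 = 0.06410 cm^-1, so d_i = 15.600 cm.
m_obj = -d_i/d_o = -15.600/1.30 = -12.000.
Eyepiece angular magnification (image at infinity): M_eye = D/f_e = 25/2.5 = 10.000.
Overall M = m_obj x M_eye = (-12.000)(10.000) = -120.00.

-120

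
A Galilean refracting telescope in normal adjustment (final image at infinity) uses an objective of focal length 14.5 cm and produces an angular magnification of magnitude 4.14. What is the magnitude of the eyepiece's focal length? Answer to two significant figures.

|M| = f_obj/|f_eye|, so |f_eye| = f_obj/|M| = 14.5/4.14 = 3.502 cm.
(The eyepiece is diverging, so its signed focal length is -3.502 cm.)

3.5 cm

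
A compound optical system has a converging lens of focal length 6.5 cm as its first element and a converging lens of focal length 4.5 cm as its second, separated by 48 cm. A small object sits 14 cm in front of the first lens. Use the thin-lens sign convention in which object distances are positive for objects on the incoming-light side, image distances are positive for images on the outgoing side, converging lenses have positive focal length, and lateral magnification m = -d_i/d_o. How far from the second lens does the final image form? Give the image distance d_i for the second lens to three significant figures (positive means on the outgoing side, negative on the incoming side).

5.15 cm

First lens: d_i1 = 1/(1/6.5 - 1/14) = 12.133 cm.
The intermediate image is 12.133 cm to the right of lens 1, so d_o2 = L - d_i1 = 48 - 12.133 = 35.867 cm.
Second lens: d_i2 = 1/(1/4.5 - 1/(35.867)) = 5.146 cm.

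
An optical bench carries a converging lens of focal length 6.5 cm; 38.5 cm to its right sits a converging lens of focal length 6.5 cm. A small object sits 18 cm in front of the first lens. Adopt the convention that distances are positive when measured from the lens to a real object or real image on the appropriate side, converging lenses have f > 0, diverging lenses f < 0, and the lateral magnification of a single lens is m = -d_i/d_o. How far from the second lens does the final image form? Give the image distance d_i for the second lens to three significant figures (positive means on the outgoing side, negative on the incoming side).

First lens: d_i1 = 1/(1/6.5 - 1/18) = 10.174 cm.
That image sits 28.326 cm in front of the second lens, so d_o2 = 28.326 cm.
Second lens: d_i2 = 1/(1/6.5 - 1/(28.326)) = 8.436 cm.

8.44 cm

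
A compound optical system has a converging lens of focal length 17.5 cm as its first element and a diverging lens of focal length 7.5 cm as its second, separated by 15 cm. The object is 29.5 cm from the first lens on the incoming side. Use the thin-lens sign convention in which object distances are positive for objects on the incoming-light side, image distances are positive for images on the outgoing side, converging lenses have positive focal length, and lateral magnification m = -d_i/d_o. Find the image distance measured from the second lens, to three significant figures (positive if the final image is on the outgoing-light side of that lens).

-10.2 cm

Applying the thin-lens equation to the first lens, 1/17.5 = 1/29.5 + 1/d_i1, which gives d_i1 = 43.021 cm.
Since 43.021 cm > 15 cm, the first image lies past the second lens and serves as a virtual object: d_o2 = L - d_i1 = -28.021 cm.
Applying the thin-lens equation again with f_2 = -7.5 cm and d_o2 = -28.021 cm gives d_i2 = -10.241 cm.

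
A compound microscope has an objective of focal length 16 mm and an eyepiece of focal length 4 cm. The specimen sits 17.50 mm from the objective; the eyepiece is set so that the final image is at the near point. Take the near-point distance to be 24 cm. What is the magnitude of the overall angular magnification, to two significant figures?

Convert to cm: f_obj = 16 mm = 1.6 cm; d_o = 17.50 mm = 1.75 cm.
Objective: 1/d_i = 1/f_obj - 1/d_o = 1/1.6 - 1/1.75 = 0.05357 cm^-1, so d_i = 18.667 cm.
m_obj = -d_i/d_o = -18.667/1.75 = -10.667.
Eyepiece angular magnification (image at near point): M_eye = 1 + D/f_e = 1 + 24/4 = 7.000.
Overall M = m_obj x M_eye = (-10.667)(7.000) = -74.67.
|M| = 74.67.

75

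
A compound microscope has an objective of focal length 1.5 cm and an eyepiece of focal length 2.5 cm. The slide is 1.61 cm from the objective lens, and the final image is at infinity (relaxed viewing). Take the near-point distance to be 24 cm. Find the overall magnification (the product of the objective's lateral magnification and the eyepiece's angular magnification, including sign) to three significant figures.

Objective: 1/d_i = 1/f_obj - 1/d_o = 1/1.5 - 1/1.61 = 0.04555 cm^-1, so d_i = 21.955 cm.
m_obj = -d_i/d_o = -21.955/1.61 = -13.636.
Eyepiece angular magnification (image at infinity): M_eye = D/f_e = 24/2.5 = 9.600.
Overall M = m_obj x M_eye = (-13.636)(9.600) = -130.91.

-131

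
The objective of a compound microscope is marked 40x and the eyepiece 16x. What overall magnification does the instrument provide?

640

The overall magnification of a compound microscope is the product of the objective and eyepiece magnifications:
M = M_obj x M_eye = 40 x 16 = 640.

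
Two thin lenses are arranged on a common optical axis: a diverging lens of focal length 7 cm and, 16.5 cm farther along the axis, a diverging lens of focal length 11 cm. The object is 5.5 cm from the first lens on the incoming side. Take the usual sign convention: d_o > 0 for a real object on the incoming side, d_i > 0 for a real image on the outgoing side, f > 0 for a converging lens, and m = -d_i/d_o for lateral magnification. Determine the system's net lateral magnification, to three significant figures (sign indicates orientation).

Applying the thin-lens equation to the first lens, 1/(-7) = 1/5.5 + 1/d_i1, which gives d_i1 = -3.080 cm.
Its lateral magnification is m_1 = -d_i1/d_o1 = -(-3.080)/5.5 = 0.5600.
The intermediate image is virtual, 3.080 cm to the left of lens 1, so d_o2 = L - d_i1 = 16.5 - (-3.080) = 19.580 cm.
Applying the thin-lens equation again with f_2 = -11 cm and d_o2 = 19.580 cm gives d_i2 = -7.043 cm.
m_2 = -(-7.043)/(19.580) = 0.3597.
The system's lateral magnification is m_1 m_2 = (0.5600)(0.3597) = 0.2014.

0.201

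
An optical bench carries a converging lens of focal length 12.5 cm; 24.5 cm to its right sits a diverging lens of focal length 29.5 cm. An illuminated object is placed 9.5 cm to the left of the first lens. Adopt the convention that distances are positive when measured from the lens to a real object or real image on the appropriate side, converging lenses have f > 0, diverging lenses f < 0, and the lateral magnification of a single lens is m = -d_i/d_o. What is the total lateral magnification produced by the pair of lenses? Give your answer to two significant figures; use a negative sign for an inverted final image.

1.3

Applying the thin-lens equation to the first lens, 1/12.5 = 1/9.5 + 1/d_i1, which gives d_i1 = -39.583 cm.
Its lateral magnification is m_1 = -d_i1/d_o1 = -(-39.583)/9.5 = 4.1667.
With d_i1 < 0 the first image is virtual and lies on the object side; the object distance for lens 2 is d_o2 = 24.5 - (-39.583) = 64.083 cm.
Applying the thin-lens equation again with f_2 = -29.5 cm and d_o2 = 64.083 cm gives d_i2 = -20.201 cm.
m_2 = -(-20.201)/(64.083) = 0.3152.
Total m = m_1 x m_2 = (4.1667)(0.3152) = 1.3134.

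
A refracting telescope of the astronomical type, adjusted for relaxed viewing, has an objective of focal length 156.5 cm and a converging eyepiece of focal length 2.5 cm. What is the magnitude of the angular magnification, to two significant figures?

63

|M| = f_obj/|f_eye| = 156.5/2.5 = 62.600.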